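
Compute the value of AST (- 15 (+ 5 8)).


Evaluate inner: (+ 5 8) = 13
Evaluate root: (- 15 13) = 2
Result: 2


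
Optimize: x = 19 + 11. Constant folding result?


19 + 11 = 30 at compile time
Optimized: x = 30


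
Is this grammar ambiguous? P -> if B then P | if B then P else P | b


dangling else: 'if B then if B then b else b' parses two ways
Ambiguous


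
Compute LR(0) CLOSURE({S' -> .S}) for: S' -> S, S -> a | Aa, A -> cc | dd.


Start: S' -> .S
For each item with dot before a nonterminal B, add B -> .γ for every B-production
Closure: [S' -> .S, S -> .a, S -> .Aa, A -> .cc, A -> .dd]


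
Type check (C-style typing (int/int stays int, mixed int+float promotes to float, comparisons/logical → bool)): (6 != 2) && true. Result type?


Operand types: bool && bool
Rule: logical operators take bool operands and yield bool
Result type: bool


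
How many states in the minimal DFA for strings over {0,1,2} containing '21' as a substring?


KMP-style automaton: 2 progress states + 1 absorbing accept = 3
Minimal DFA: 3 states


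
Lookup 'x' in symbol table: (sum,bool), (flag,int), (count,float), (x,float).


Lookup 'x' → type float


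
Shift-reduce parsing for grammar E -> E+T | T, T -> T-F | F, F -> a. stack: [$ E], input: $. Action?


start symbol E on stack, input exhausted
Action: accept


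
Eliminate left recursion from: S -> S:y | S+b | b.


Left-recursive alternatives: S:y, S+b; non-recursive: b
Introduce S': S -> bS', S' -> :yS' | +bS' | ε


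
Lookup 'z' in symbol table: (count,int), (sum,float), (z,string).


Lookup 'z' → type string


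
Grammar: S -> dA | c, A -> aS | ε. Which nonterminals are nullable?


A nonterminal is nullable iff some alternative derives ε (directly, or every symbol in it is nullable)
Nullable: {A}


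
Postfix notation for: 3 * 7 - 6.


Left to right (same or higher precedence on left)
Postfix: 3 7 * 6 -


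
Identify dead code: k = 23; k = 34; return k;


first assignment to k is overwritten before any read
Dead: 'k = 23'


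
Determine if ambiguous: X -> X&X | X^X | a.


'a&a^a' has two parse trees (no precedence encoded between & and ^)
Ambiguous


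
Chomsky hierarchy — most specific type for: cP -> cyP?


LHS has context (more than one symbol) and |LHS| ≤ |RHS|
Classification: Type 1 (Context-Sensitive)


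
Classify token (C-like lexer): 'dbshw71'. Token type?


Pattern: letter/underscore followed by alphanumerics, not a keyword
Type: IDENTIFIER


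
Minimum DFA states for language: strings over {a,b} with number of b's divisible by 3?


Track (count of b) mod 3: states 0..2, accept at 0
Minimal DFA: 3 states


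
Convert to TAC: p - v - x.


Break into single-operator statements:
t1 = p - v
t2 = t1 - x


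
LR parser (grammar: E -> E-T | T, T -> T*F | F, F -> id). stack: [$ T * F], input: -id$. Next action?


handle 'T*F' on top
Action: reduce (T -> T*F)


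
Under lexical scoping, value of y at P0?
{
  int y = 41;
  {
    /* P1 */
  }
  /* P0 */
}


y declared in the same block as P0
y = 41


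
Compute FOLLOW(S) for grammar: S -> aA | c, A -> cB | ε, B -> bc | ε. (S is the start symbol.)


$ ∈ FOLLOW(S). For each A -> αBβ: add FIRST(β)\{ε} to FOLLOW(B); if β nullable, add FOLLOW(A).
FOLLOW(S) = {$}


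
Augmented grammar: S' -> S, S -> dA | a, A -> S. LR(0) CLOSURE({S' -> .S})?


Start: S' -> .S
For each item with dot before a nonterminal B, add B -> .γ for every B-production
Closure: [S' -> .S, S -> .dA, S -> .a]


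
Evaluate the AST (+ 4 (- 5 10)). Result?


Evaluate inner: (- 5 10) = -5
Evaluate root: (+ 4 -5) = -1
Result: -1


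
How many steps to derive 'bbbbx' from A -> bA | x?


Derivation: A => bA => bbA => bbbA => bbbbA => bbbbx
Steps: 5


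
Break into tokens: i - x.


Scan left to right, longest-match per lexeme
Tokens: ID(i), OP(-), ID(x)


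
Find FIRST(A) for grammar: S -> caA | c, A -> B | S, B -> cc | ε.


Per alternative of A: FIRST(B) = {c, ε}; FIRST(S) = {c}
FIRST(A) = {c, ε}


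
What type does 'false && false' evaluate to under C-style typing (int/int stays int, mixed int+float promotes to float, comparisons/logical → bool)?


Operand types: bool && bool
Rule: logical operators take bool operands and yield bool
Result type: bool


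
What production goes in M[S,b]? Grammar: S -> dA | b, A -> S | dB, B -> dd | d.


For [S, b]: 'b' ∈ FIRST(b)
Entry: S -> b


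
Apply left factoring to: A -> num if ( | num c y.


Common prefix: 'num'
Factored: A -> num A', A' -> if ( | c y


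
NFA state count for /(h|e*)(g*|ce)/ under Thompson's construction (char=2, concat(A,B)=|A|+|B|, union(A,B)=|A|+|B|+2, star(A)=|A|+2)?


Syntax tree has 5 char leaf(s), 2 union(s), 2 star(s)
chars contribute 5×2 = 10; each union adds +2; each star adds +2
Total: 10 + 4 + 4 = 18 states


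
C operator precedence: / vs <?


'/' is multiplicative (level 10); '<' is relational (level 7)
Higher level binds tighter
'/' has higher precedence than '<'


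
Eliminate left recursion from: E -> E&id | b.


Left-recursive alternatives: E&id; non-recursive: b
Introduce E': E -> bE', E' -> &idE' | ε


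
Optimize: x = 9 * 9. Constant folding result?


9 * 9 = 81 at compile time
Optimized: x = 81


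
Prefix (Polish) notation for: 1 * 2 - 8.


left-to-right (same/higher precedence on left): tree is (- (* 1 2) 8)
Prefix: - * 1 2 8


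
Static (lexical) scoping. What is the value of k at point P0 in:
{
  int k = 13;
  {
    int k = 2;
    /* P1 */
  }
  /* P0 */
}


k declared in the same block as P0
k = 13


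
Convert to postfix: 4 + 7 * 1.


* has higher precedence, evaluate 7*1 first
Postfix: 4 7 1 * +


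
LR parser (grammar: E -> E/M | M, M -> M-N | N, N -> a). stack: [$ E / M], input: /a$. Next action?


handle 'E/M' on top; lookahead ∈ FOLLOW(E) = {/, $}
Action: reduce (E -> E/M)


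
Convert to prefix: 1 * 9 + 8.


left-to-right (same/higher precedence on left): tree is (+ (* 1 9) 8)
Prefix: + * 1 9 8


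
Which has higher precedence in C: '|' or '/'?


'/' is multiplicative (level 10); '|' is bitwise OR (level 3)
Higher level binds tighter
'/' has higher precedence than '|'


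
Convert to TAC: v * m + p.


Break into single-operator statements:
t1 = v * m
t2 = t1 + p


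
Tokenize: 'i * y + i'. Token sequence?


Scan left to right, longest-match per lexeme
Tokens: ID(i), OP(*), ID(y), OP(+), ID(i)


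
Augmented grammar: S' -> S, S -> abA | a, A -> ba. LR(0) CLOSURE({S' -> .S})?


Start: S' -> .S
For each item with dot before a nonterminal B, add B -> .γ for every B-production
Closure: [S' -> .S, S -> .abA, S -> .a]


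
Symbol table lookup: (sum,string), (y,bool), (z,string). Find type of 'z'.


Lookup 'z' → type string


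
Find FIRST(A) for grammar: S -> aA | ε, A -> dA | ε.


Per alternative of A: FIRST(dA) = {d}; FIRST(ε) = {ε}
FIRST(A) = {d, ε}


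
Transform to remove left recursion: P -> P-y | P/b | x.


Left-recursive alternatives: P-y, P/b; non-recursive: x
Introduce P': P -> xP', P' -> -yP' | /bP' | ε


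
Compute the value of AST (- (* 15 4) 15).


Evaluate inner: (* 15 4) = 60
Evaluate root: (- 60 15) = 45
Result: 45


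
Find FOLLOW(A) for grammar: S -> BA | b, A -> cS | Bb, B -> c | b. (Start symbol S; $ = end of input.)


$ ∈ FOLLOW(S). For each A -> αBβ: add FIRST(β)\{ε} to FOLLOW(B); if β nullable, add FOLLOW(A).
FOLLOW(A) = {$}


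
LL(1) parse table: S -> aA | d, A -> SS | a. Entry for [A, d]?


For [A, d]: 'd' ∈ FIRST(SS)
Entry: A -> SS


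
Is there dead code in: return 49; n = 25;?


statement follows a return and is unreachable
Dead: 'n = 25'


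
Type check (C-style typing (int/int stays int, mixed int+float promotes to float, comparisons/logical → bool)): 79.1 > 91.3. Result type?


Operand types: float > float
Rule: comparison yields bool
Result type: bool


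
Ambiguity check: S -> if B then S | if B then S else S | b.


dangling else: 'if B then if B then b else b' parses two ways
Ambiguous


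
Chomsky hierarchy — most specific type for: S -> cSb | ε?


Single nonterminal LHS, but c^n b^n is not regular
Classification: Type 2 (Context-Free)


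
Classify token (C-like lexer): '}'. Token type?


Pattern: delimiter/punctuation
Type: PUNCTUATION


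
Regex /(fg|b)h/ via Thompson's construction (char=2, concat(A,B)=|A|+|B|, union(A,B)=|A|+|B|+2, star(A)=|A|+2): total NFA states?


Syntax tree has 4 char leaf(s), 1 union(s), 0 star(s)
chars contribute 4×2 = 8; each union adds +2; each star adds +2
Total: 8 + 2 + 0 = 10 states


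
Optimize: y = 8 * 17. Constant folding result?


8 * 17 = 136 at compile time
Optimized: y = 136


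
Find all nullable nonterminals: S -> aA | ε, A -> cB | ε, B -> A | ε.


A nonterminal is nullable iff some alternative derives ε (directly, or every symbol in it is nullable)
Nullable: {A, B, S}


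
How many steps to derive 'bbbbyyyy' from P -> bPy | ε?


Derivation: P => bPy => bbPyy => bbbPyyy => bbbbPyyyy => bbbbyyyy
Steps: 5


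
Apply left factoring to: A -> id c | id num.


Common prefix: 'id'
Factored: A -> id A', A' -> c | num


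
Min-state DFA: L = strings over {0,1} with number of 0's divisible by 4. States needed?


Track (count of 0) mod 4: states 0..3, accept at 0
Minimal DFA: 4 states


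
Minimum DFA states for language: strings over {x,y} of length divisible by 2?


Track length mod 2: states 0..1, accept at 0
Minimal DFA: 2 states


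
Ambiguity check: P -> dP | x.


right-linear, alternatives start with distinct terminals 'd' vs 'x': unique leftmost derivation
Unambiguous


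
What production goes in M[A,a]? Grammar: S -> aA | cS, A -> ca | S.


For [A, a]: 'a' ∈ FIRST(S)
Entry: A -> S


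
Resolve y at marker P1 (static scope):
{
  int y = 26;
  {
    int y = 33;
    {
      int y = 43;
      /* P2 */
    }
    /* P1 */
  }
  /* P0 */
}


y declared in the same block as P1
y = 33


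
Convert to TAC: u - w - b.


Break into single-operator statements:
t1 = u - w
t2 = t1 - b


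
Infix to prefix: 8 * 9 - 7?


left-to-right (same/higher precedence on left): tree is (- (* 8 9) 7)
Prefix: - * 8 9 7


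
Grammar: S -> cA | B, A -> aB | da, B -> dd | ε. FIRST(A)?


Per alternative of A: FIRST(aB) = {a}; FIRST(da) = {d}
FIRST(A) = {a, d}


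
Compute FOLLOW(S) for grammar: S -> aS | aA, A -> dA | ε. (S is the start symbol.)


$ ∈ FOLLOW(S). For each A -> αBβ: add FIRST(β)\{ε} to FOLLOW(B); if β nullable, add FOLLOW(A).
FOLLOW(S) = {$}


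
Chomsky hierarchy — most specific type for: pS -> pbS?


LHS has context (more than one symbol) and |LHS| ≤ |RHS|
Classification: Type 1 (Context-Sensitive)


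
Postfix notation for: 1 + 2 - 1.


Left to right (same or higher precedence on left)
Postfix: 1 2 + 1 -


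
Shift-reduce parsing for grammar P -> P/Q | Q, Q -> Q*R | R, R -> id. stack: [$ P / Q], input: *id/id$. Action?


'*' can extend Q; shift to build Q -> Q*R
Action: shift


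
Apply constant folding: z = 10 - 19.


10 - 19 = -9 at compile time
Optimized: z = -9


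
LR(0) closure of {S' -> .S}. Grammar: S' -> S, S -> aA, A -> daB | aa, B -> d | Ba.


Start: S' -> .S
For each item with dot before a nonterminal B, add B -> .γ for every B-production
Closure: [S' -> .S, S -> .aA]


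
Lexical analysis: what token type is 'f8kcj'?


Pattern: letter/underscore followed by alphanumerics, not a keyword
Type: IDENTIFIER


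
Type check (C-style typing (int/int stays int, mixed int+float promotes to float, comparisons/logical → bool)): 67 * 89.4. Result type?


Operand types: int * float
Rule: mixed int/float promotes to float; int/int stays int
Result type: float


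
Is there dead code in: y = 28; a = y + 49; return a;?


y is read by a's definition; a is returned
No dead code


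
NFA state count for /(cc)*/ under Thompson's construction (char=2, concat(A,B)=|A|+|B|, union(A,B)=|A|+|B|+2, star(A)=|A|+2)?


Syntax tree has 2 char leaf(s), 0 union(s), 1 star(s)
chars contribute 2×2 = 4; each union adds +2; each star adds +2
Total: 4 + 0 + 2 = 6 states


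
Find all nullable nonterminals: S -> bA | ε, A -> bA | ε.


A nonterminal is nullable iff some alternative derives ε (directly, or every symbol in it is nullable)
Nullable: {A, S}


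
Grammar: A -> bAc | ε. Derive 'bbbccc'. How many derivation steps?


Derivation: A => bAc => bbAcc => bbbAccc => bbbccc
Steps: 4


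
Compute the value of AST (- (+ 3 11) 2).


Evaluate inner: (+ 3 11) = 14
Evaluate root: (- 14 2) = 12
Result: 12


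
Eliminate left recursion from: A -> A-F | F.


Left-recursive alternatives: A-F; non-recursive: F
Introduce A': A -> FA', A' -> -FA' | ε


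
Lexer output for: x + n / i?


Scan left to right, longest-match per lexeme
Tokens: ID(x), OP(+), ID(n), OP(/), ID(i)


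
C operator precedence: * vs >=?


'*' is multiplicative (level 10); '>=' is relational (level 7)
Higher level binds tighter
'*' has higher precedence than '>='


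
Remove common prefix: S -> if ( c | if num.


Common prefix: 'if'
Factored: S -> if S', S' -> ( c | num


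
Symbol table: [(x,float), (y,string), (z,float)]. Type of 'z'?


Lookup 'z' → type float


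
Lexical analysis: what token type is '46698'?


Pattern: digits only
Type: INTEGER_LITERAL


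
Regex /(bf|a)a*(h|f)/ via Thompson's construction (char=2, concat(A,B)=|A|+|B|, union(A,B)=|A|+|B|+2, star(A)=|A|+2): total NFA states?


Syntax tree has 6 char leaf(s), 2 union(s), 1 star(s)
chars contribute 6×2 = 12; each union adds +2; each star adds +2
Total: 12 + 4 + 2 = 18 states


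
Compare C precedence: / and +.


'/' is multiplicative (level 10); '+' is additive (level 9)
Higher level binds tighter
'/' has higher precedence than '+'


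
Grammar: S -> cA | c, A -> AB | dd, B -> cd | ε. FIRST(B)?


Per alternative of B: FIRST(cd) = {c}; FIRST(ε) = {ε}
FIRST(B) = {c, ε}


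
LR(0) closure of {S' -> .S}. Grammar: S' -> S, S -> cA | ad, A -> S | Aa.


Start: S' -> .S
For each item with dot before a nonterminal B, add B -> .γ for every B-production
Closure: [S' -> .S, S -> .cA, S -> .ad]


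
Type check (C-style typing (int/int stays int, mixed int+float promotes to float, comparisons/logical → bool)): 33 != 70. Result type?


Operand types: int != int
Rule: comparison yields bool
Result type: bool


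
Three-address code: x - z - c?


Break into single-operator statements:
t1 = x - z
t2 = t1 - c


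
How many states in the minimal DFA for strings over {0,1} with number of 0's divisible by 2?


Track (count of 0) mod 2: states 0..1, accept at 0
Minimal DFA: 2 states


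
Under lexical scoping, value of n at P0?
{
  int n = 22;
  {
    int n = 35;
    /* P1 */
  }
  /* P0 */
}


n declared in the same block as P0
n = 22


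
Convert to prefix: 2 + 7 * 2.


'*' binds tighter: tree is (+ 2 (* 7 2))
Prefix: + 2 * 7 2


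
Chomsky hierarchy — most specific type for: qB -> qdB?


LHS has context (more than one symbol) and |LHS| ≤ |RHS|
Classification: Type 1 (Context-Sensitive)


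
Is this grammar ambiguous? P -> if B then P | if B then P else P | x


dangling else: 'if B then if B then x else x' parses two ways
Ambiguous


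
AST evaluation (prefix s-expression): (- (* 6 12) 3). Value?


Evaluate inner: (* 6 12) = 72
Evaluate root: (- 72 3) = 69
Result: 69


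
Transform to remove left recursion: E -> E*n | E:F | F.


Left-recursive alternatives: E*n, E:F; non-recursive: F
Introduce E': E -> FE', E' -> *nE' | :FE' | ε


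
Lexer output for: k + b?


Scan left to right, longest-match per lexeme
Tokens: ID(k), OP(+), ID(b)


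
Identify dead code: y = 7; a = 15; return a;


y is assigned but never read
Dead: 'y = 7'


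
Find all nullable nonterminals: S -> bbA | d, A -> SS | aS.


A nonterminal is nullable iff some alternative derives ε (directly, or every symbol in it is nullable)
Nullable: {}


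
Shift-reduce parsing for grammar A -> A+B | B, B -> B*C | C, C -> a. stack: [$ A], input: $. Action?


start symbol A on stack, input exhausted
Action: accept


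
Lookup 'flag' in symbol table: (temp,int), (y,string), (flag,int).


Lookup 'flag' → type int


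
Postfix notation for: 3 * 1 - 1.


Left to right (same or higher precedence on left)
Postfix: 3 1 * 1 -


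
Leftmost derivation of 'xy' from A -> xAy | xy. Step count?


Derivation: A => xy
Steps: 1


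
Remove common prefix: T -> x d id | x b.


Common prefix: 'x'
Factored: T -> x T', T' -> d id | b


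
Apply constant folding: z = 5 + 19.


5 + 19 = 24 at compile time
Optimized: z = 24


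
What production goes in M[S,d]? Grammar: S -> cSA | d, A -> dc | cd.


For [S, d]: 'd' ∈ FIRST(d)
Entry: S -> d


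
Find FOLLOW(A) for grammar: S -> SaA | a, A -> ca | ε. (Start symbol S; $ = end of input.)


$ ∈ FOLLOW(S). For each A -> αBβ: add FIRST(β)\{ε} to FOLLOW(B); if β nullable, add FOLLOW(A).
FOLLOW(A) = {$, a}


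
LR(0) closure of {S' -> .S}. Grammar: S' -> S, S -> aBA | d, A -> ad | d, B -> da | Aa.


Start: S' -> .S
For each item with dot before a nonterminal B, add B -> .γ for every B-production
Closure: [S' -> .S, S -> .aBA, S -> .d]


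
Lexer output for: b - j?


Scan left to right, longest-match per lexeme
Tokens: ID(b), OP(-), ID(j)


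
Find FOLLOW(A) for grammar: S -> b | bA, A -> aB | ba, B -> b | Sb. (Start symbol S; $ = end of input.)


$ ∈ FOLLOW(S). For each A -> αBβ: add FIRST(β)\{ε} to FOLLOW(B); if β nullable, add FOLLOW(A).
FOLLOW(A) = {$, b}


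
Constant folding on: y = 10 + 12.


10 + 12 = 22 at compile time
Optimized: y = 22


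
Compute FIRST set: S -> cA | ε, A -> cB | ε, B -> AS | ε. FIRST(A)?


Per alternative of A: FIRST(cB) = {c}; FIRST(ε) = {ε}
FIRST(A) = {c, ε}


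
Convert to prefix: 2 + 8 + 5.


left-to-right (same/higher precedence on left): tree is (+ (+ 2 8) 5)
Prefix: + + 2 8 5


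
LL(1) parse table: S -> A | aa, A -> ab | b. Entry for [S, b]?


For [S, b]: 'b' ∈ FIRST(A)
Entry: S -> A


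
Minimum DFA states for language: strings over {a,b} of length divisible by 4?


Track length mod 4: states 0..3, accept at 0
Minimal DFA: 4 states


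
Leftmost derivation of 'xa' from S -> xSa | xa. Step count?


Derivation: S => xa
Steps: 1


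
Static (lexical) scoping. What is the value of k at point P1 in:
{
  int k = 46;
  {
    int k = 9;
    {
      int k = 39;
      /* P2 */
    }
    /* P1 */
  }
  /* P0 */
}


k declared in the same block as P1
k = 9


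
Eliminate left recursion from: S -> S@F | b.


Left-recursive alternatives: S@F; non-recursive: b
Introduce S': S -> bS', S' -> @FS' | ε


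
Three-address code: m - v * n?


Break into single-operator statements:
t1 = v * n
t2 = m - t1


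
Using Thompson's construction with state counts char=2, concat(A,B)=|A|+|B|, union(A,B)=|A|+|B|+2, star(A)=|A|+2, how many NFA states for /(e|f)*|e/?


Syntax tree has 3 char leaf(s), 2 union(s), 1 star(s)
chars contribute 3×2 = 6; each union adds +2; each star adds +2
Total: 6 + 4 + 2 = 12 states


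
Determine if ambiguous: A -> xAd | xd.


balanced x^n…d^n: each string has a unique parse
Unambiguous


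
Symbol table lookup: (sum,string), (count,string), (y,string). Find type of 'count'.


Lookup 'count' → type string


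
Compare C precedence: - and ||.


'-' is additive (level 9); '||' is logical OR (level 1)
Higher level binds tighter
'-' has higher precedence than '||'


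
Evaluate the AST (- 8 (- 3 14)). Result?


Evaluate inner: (- 3 14) = -11
Evaluate root: (- 8 -11) = 19
Result: 19


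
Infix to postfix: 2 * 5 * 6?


Left to right (same or higher precedence on left)
Postfix: 2 5 * 6 *


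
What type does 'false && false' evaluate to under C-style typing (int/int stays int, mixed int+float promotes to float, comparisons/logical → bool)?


Operand types: bool && bool
Rule: logical operators take bool operands and yield bool
Result type: bool


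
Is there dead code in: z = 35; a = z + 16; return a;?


z is read by a's definition; a is returned
No dead code


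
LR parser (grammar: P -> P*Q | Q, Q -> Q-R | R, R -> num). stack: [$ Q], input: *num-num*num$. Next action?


lookahead ∉ {-} so Q won't extend; reduce P -> Q
Action: reduce (P -> Q)


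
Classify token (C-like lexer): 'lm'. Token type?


Pattern: letter/underscore followed by alphanumerics, not a keyword
Type: IDENTIFIER


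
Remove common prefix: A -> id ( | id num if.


Common prefix: 'id'
Factored: A -> id A', A' -> ( | num if


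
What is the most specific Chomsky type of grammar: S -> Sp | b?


Left-linear: every RHS is a terminal or one nonterminal followed by a terminal
Classification: Type 3 (Regular)


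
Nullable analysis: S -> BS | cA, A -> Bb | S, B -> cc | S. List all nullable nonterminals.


A nonterminal is nullable iff some alternative derives ε (directly, or every symbol in it is nullable)
Nullable: {}


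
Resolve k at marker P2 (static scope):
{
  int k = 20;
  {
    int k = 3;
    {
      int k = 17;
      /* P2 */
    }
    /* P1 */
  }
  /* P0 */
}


k declared in the same block as P2
k = 17


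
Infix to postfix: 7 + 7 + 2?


Left to right (same or higher precedence on left)
Postfix: 7 7 + 2 +


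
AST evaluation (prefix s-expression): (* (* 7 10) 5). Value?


Evaluate inner: (* 7 10) = 70
Evaluate root: (* 70 5) = 350
Result: 350


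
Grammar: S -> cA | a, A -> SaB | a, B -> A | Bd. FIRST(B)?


Per alternative of B: FIRST(A) = {a, c}; FIRST(Bd) = {a, c}
FIRST(B) = {a, c}


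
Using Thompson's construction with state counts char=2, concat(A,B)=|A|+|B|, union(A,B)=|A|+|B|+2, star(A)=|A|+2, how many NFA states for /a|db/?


Syntax tree has 3 char leaf(s), 1 union(s), 0 star(s)
chars contribute 3×2 = 6; each union adds +2; each star adds +2
Total: 6 + 2 + 0 = 8 states


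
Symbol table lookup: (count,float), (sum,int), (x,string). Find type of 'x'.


Lookup 'x' → type string


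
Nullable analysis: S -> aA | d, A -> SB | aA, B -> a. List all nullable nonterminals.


A nonterminal is nullable iff some alternative derives ε (directly, or every symbol in it is nullable)
Nullable: {}


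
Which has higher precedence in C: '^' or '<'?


'<' is relational (level 7); '^' is bitwise XOR (level 4)
Higher level binds tighter
'<' has higher precedence than '^'


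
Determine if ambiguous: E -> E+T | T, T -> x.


precedence layered via separate nonterminal T: deterministic
Unambiguous


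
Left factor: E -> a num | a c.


Common prefix: 'a'
Factored: E -> a E', E' -> num | c


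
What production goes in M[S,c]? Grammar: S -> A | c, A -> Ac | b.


For [S, c]: 'c' ∈ FIRST(c)
Entry: S -> c


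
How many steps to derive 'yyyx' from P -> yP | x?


Derivation: P => yP => yyP => yyyP => yyyx
Steps: 4


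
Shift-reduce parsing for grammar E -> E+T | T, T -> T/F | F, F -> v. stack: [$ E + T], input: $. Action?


handle 'E+T' on top; lookahead ∈ FOLLOW(E) = {+, $}
Action: reduce (E -> E+T)


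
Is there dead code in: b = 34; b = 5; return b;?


first assignment to b is overwritten before any read
Dead: 'b = 34'


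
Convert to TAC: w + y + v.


Break into single-operator statements:
t1 = w + y
t2 = t1 + v


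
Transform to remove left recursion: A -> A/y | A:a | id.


Left-recursive alternatives: A/y, A:a; non-recursive: id
Introduce A': A -> idA', A' -> /yA' | :aA' | ε


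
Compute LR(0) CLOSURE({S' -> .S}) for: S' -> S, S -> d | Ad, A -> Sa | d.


Start: S' -> .S
For each item with dot before a nonterminal B, add B -> .γ for every B-production
Closure: [S' -> .S, S -> .d, S -> .Ad, A -> .Sa, A -> .d]


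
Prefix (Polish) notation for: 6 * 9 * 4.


left-to-right (same/higher precedence on left): tree is (* (* 6 9) 4)
Prefix: * * 6 9 4


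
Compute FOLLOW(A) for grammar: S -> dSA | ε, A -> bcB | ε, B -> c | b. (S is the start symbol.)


$ ∈ FOLLOW(S). For each A -> αBβ: add FIRST(β)\{ε} to FOLLOW(B); if β nullable, add FOLLOW(A).
FOLLOW(A) = {$, b}


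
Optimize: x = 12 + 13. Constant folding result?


12 + 13 = 25 at compile time
Optimized: x = 25


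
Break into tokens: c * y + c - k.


Scan left to right, longest-match per lexeme
Tokens: ID(c), OP(*), ID(y), OP(+), ID(c), OP(-), ID(k)


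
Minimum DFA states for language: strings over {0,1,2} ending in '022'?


Track the longest suffix of input matching a prefix of '022': 4 classes (prefixes of length 0..3)
Minimal DFA: 4 states


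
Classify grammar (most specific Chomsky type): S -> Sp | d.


Left-linear: every RHS is a terminal or one nonterminal followed by a terminal
Classification: Type 3 (Regular)


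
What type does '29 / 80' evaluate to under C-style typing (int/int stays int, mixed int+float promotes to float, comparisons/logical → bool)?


Operand types: int / int
Rule: mixed int/float promotes to float; int/int stays int
Result type: int


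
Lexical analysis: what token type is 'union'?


Pattern: reserved word
Type: KEYWORD


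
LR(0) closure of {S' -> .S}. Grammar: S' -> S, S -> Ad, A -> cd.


Start: S' -> .S
For each item with dot before a nonterminal B, add B -> .γ for every B-production
Closure: [S' -> .S, S -> .Ad, A -> .cd]


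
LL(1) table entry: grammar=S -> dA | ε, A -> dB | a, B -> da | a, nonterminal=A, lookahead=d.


For [A, d]: 'd' ∈ FIRST(dB)
Entry: A -> dB


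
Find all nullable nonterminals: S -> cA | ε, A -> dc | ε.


A nonterminal is nullable iff some alternative derives ε (directly, or every symbol in it is nullable)
Nullable: {A, S}


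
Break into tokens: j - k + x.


Scan left to right, longest-match per lexeme
Tokens: ID(j), OP(-), ID(k), OP(+), ID(x)


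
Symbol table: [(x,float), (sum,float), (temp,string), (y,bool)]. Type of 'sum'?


Lookup 'sum' → type float


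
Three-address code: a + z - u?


Break into single-operator statements:
t1 = a + z
t2 = t1 - u


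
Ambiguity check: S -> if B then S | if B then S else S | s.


dangling else: 'if B then if B then s else s' parses two ways
Ambiguous


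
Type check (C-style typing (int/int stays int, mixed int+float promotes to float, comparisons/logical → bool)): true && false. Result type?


Operand types: bool && bool
Rule: logical operators take bool operands and yield bool
Result type: bool


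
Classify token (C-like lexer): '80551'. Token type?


Pattern: digits only
Type: INTEGER_LITERAL


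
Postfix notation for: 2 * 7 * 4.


Left to right (same or higher precedence on left)
Postfix: 2 7 * 4 *


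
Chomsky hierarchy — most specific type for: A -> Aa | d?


Left-linear: every RHS is a terminal or one nonterminal followed by a terminal
Classification: Type 3 (Regular)


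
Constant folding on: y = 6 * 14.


6 * 14 = 84 at compile time
Optimized: y = 84


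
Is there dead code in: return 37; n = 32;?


statement follows a return and is unreachable
Dead: 'n = 32'


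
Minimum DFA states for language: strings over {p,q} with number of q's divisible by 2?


Track (count of q) mod 2: states 0..1, accept at 0
Minimal DFA: 2 states


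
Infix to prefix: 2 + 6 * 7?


'*' binds tighter: tree is (+ 2 (* 6 7))
Prefix: + 2 * 6 7


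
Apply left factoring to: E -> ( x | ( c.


Common prefix: '('
Factored: E -> ( E', E' -> x | c


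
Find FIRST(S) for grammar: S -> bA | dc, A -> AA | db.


Per alternative of S: FIRST(bA) = {b}; FIRST(dc) = {d}
FIRST(S) = {b, d}


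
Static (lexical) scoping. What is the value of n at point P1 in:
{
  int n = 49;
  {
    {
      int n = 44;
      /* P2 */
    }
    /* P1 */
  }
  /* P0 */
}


P1's block does not declare n; resolves to the enclosing declaration at depth 0
n = 49


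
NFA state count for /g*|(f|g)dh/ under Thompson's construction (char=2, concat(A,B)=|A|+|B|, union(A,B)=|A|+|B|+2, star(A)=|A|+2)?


Syntax tree has 5 char leaf(s), 2 union(s), 1 star(s)
chars contribute 5×2 = 10; each union adds +2; each star adds +2
Total: 10 + 4 + 2 = 16 states


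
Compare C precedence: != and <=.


'<=' is relational (level 7); '!=' is equality (level 6)
Higher level binds tighter
'<=' has higher precedence than '!='


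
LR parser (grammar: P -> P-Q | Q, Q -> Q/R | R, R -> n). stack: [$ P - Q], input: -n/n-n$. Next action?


handle 'P-Q' on top; lookahead ∈ FOLLOW(P) = {-, $}
Action: reduce (P -> P-Q)


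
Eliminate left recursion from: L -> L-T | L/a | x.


Left-recursive alternatives: L-T, L/a; non-recursive: x
Introduce L': L -> xL', L' -> -TL' | /aL' | ε


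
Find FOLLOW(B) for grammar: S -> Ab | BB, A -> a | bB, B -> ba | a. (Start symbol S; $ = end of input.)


$ ∈ FOLLOW(S). For each A -> αBβ: add FIRST(β)\{ε} to FOLLOW(B); if β nullable, add FOLLOW(A).
FOLLOW(B) = {$, a, b}


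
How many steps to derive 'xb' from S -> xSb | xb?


Derivation: S => xb
Steps: 1


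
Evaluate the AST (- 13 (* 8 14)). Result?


Evaluate inner: (* 8 14) = 112
Evaluate root: (- 13 112) = -99
Result: -99


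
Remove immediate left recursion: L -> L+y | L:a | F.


Left-recursive alternatives: L+y, L:a; non-recursive: F
Introduce L': L -> FL', L' -> +yL' | :aL' | ε


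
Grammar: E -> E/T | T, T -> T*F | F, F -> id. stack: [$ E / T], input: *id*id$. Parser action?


'*' can extend T; shift to build T -> T*F
Action: shift


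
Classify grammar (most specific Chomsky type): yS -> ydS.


LHS has context (more than one symbol) and |LHS| ≤ |RHS|
Classification: Type 1 (Context-Sensitive)


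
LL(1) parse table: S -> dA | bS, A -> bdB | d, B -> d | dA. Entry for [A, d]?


For [A, d]: 'd' ∈ FIRST(d)
Entry: A -> d


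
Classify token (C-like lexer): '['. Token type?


Pattern: delimiter/punctuation
Type: PUNCTUATION


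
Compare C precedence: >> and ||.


'>>' is shift (level 8); '||' is logical OR (level 1)
Higher level binds tighter
'>>' has higher precedence than '||'


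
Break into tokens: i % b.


Scan left to right, longest-match per lexeme
Tokens: ID(i), OP(%), ID(b)


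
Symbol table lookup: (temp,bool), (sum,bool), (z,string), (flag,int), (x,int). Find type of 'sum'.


Lookup 'sum' → type bool


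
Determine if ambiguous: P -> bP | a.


right-linear, alternatives start with distinct terminals 'b' vs 'a': unique leftmost derivation
Unambiguous


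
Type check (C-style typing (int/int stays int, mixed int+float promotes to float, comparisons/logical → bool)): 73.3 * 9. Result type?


Operand types: float * int
Rule: mixed int/float promotes to float; int/int stays int
Result type: float


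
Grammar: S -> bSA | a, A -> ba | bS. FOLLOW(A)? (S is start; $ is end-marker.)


$ ∈ FOLLOW(S). For each A -> αBβ: add FIRST(β)\{ε} to FOLLOW(B); if β nullable, add FOLLOW(A).
FOLLOW(A) = {$, b}


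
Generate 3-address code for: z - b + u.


Break into single-operator statements:
t1 = z - b
t2 = t1 + u


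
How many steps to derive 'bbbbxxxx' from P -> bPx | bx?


Derivation: P => bPx => bbPxx => bbbPxxx => bbbbxxxx
Steps: 4


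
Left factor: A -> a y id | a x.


Common prefix: 'a'
Factored: A -> a A', A' -> y id | x


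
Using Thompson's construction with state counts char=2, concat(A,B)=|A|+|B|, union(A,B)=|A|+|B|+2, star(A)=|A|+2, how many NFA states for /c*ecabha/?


Syntax tree has 7 char leaf(s), 0 union(s), 1 star(s)
chars contribute 7×2 = 14; each union adds +2; each star adds +2
Total: 14 + 0 + 2 = 16 states


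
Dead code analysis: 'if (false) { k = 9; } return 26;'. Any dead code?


condition is constant false, so the whole block is unreachable
Dead: 'if (false) { k = 9; }'


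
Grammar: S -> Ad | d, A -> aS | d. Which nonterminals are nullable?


A nonterminal is nullable iff some alternative derives ε (directly, or every symbol in it is nullable)
Nullable: {}


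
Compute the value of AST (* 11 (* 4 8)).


Evaluate inner: (* 4 8) = 32
Evaluate root: (* 11 32) = 352
Result: 352


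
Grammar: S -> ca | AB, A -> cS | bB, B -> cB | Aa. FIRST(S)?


Per alternative of S: FIRST(ca) = {c}; FIRST(AB) = {b, c}
FIRST(S) = {b, c}


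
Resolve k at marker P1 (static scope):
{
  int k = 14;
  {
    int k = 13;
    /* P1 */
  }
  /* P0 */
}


k declared in the same block as P1
k = 13


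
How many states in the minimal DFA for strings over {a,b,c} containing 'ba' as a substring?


KMP-style automaton: 2 progress states + 1 absorbing accept = 3
Minimal DFA: 3 states


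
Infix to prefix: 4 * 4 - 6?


left-to-right (same/higher precedence on left): tree is (- (* 4 4) 6)
Prefix: - * 4 4 6


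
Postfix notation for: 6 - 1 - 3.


Left to right (same or higher precedence on left)
Postfix: 6 1 - 3 -


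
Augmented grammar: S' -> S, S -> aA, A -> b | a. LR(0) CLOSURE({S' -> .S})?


Start: S' -> .S
For each item with dot before a nonterminal B, add B -> .γ for every B-production
Closure: [S' -> .S, S -> .aA]


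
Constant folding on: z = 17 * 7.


17 * 7 = 119 at compile time
Optimized: z = 119


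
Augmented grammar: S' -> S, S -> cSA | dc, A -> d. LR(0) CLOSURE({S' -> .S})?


Start: S' -> .S
For each item with dot before a nonterminal B, add B -> .γ for every B-production
Closure: [S' -> .S, S -> .cSA, S -> .dc]


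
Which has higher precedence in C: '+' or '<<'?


'+' is additive (level 9); '<<' is shift (level 8)
Higher level binds tighter
'+' has higher precedence than '<<'


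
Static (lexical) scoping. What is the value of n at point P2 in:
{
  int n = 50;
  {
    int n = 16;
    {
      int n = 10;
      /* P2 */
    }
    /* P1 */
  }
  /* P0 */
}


n declared in the same block as P2
n = 10


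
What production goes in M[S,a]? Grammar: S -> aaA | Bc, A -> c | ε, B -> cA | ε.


For [S, a]: 'a' ∈ FIRST(aaA)
Entry: S -> aaA


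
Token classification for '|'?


Pattern: operator symbol
Type: OPERATOR


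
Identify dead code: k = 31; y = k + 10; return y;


k is read by y's definition; y is returned
No dead code


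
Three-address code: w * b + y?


Break into single-operator statements:
t1 = w * b
t2 = t1 + y


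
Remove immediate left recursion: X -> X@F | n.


Left-recursive alternatives: X@F; non-recursive: n
Introduce X': X -> nX', X' -> @FX' | ε


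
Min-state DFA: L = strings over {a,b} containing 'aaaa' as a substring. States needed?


KMP-style automaton: 4 progress states + 1 absorbing accept = 5
Minimal DFA: 5 states


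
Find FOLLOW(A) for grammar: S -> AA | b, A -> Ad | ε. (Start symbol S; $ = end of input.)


$ ∈ FOLLOW(S). For each A -> αBβ: add FIRST(β)\{ε} to FOLLOW(B); if β nullable, add FOLLOW(A).
FOLLOW(A) = {$, d}


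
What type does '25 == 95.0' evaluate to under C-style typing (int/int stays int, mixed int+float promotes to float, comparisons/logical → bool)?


Operand types: int == float
Rule: comparison yields bool
Result type: bool


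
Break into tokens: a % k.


Scan left to right, longest-match per lexeme
Tokens: ID(a), OP(%), ID(k)


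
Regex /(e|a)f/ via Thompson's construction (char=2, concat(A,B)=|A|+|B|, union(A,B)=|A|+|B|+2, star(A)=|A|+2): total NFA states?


Syntax tree has 3 char leaf(s), 1 union(s), 0 star(s)
chars contribute 3×2 = 6; each union adds +2; each star adds +2
Total: 6 + 2 + 0 = 8 states


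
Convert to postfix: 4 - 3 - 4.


Left to right (same or higher precedence on left)
Postfix: 4 3 - 4 -


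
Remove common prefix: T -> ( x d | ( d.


Common prefix: '('
Factored: T -> ( T', T' -> x d | d


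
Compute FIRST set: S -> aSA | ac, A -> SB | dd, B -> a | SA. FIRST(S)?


Per alternative of S: FIRST(aSA) = {a}; FIRST(ac) = {a}
FIRST(S) = {a}


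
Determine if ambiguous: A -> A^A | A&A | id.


'id^id&id' has two parse trees (no precedence encoded between ^ and &)
Ambiguous


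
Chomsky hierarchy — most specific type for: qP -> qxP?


LHS has context (more than one symbol) and |LHS| ≤ |RHS|
Classification: Type 1 (Context-Sensitive)


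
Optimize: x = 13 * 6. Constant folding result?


13 * 6 = 78 at compile time
Optimized: x = 78


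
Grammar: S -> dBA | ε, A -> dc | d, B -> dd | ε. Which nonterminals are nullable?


A nonterminal is nullable iff some alternative derives ε (directly, or every symbol in it is nullable)
Nullable: {B, S}


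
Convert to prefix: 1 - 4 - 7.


left-to-right (same/higher precedence on left): tree is (- (- 1 4) 7)
Prefix: - - 1 4 7


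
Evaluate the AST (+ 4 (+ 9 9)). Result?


Evaluate inner: (+ 9 9) = 18
Evaluate root: (+ 4 18) = 22
Result: 22


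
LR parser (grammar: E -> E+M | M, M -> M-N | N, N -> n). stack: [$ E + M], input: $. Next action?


handle 'E+M' on top; lookahead ∈ FOLLOW(E) = {+, $}
Action: reduce (E -> E+M)


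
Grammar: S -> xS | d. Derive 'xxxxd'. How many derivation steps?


Derivation: S => xS => xxS => xxxS => xxxxS => xxxxd
Steps: 5


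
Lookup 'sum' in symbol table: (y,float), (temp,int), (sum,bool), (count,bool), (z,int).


Lookup 'sum' → type bool


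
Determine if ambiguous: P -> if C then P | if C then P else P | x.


dangling else: 'if C then if C then x else x' parses two ways
Ambiguous


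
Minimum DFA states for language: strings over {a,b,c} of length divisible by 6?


Track length mod 6: states 0..5, accept at 0
Minimal DFA: 6 states


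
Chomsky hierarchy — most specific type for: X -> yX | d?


Right-linear: every RHS is a terminal or a terminal followed by one nonterminal
Classification: Type 3 (Regular)


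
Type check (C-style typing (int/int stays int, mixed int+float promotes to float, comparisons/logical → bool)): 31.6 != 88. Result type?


Operand types: float != int
Rule: comparison yields bool
Result type: bool


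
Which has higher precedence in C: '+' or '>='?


'+' is additive (level 9); '>=' is relational (level 7)
Higher level binds tighter
'+' has higher precedence than '>='


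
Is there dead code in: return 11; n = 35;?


statement follows a return and is unreachable
Dead: 'n = 35'


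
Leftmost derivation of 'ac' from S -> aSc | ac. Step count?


Derivation: S => ac
Steps: 1


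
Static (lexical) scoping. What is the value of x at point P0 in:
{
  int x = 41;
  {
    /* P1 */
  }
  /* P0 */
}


x declared in the same block as P0
x = 41


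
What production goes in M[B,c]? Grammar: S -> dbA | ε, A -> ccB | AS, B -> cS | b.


For [B, c]: 'c' ∈ FIRST(cS)
Entry: B -> cS


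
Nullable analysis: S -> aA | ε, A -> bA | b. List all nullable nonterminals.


A nonterminal is nullable iff some alternative derives ε (directly, or every symbol in it is nullable)
Nullable: {S}


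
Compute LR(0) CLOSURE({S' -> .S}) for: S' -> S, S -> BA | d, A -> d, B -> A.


Start: S' -> .S
For each item with dot before a nonterminal B, add B -> .γ for every B-production
Closure: [S' -> .S, S -> .BA, S -> .d, B -> .A, A -> .d]
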